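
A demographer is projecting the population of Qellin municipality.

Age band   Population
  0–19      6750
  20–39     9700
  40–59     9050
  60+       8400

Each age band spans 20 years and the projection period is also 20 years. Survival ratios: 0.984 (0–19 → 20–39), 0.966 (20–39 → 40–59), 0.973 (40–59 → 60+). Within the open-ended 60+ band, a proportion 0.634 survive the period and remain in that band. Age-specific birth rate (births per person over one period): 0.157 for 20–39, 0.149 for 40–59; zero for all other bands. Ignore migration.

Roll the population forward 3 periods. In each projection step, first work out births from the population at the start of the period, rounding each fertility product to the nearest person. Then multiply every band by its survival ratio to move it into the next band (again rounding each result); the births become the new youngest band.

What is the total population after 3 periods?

24233

— Period 1 —
Births: 9700 × 0.157 = 1523, 9050 × 0.149 = 1348 — total 2871
20–39: 6750 × 0.984 = 6642
40–59: 9700 × 0.966 = 9370
60+: 9050 × 0.973 + 8400 × 0.634 = 8806 + 5326 = 14132
→ [2871, 6642, 9370, 14132]
— Period 2 —
Births: 6642 × 0.157 = 1043, 9370 × 0.149 = 1396 — total 2439
20–39: 2871 × 0.984 = 2825
40–59: 6642 × 0.966 = 6416
60+: 9370 × 0.973 + 14132 × 0.634 = 9117 + 8960 = 18077
→ [2439, 2825, 6416, 18077]
— Period 3 —
Births: 2825 × 0.157 = 444, 6416 × 0.149 = 956 — total 1400
20–39: 2439 × 0.984 = 2400
40–59: 2825 × 0.966 = 2729
60+: 6416 × 0.973 + 18077 × 0.634 = 6243 + 11461 = 17704
→ [1400, 2400, 2729, 17704]
Total after period 3: 1400 + 2400 + 2729 + 17704 = 24233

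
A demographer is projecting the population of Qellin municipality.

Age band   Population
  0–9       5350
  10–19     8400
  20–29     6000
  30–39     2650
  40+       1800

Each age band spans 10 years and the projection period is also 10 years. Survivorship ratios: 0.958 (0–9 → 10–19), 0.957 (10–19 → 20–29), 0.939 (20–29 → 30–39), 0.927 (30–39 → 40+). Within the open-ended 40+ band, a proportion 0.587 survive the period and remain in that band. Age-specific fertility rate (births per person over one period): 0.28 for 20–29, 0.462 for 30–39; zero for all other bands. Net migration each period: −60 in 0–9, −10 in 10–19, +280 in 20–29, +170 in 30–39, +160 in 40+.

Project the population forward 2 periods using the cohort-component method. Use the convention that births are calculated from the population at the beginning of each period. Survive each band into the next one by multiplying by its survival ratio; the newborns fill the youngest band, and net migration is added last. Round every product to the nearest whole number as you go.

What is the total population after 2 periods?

(Groups numbered youngest = 1 to oldest = 5.)
Period 1.
Births: 6000 × 0.28 = 1680 ; 2650 × 0.462 = 1224 — total 2904
Group 2: 5350 × 0.958 = 5125
Group 3: 8400 × 0.957 = 8039
Group 4: 6000 × 0.939 = 5634
Group 5: 2650 × 0.927 + 1800 × 0.587 = 2457 + 1057 = 3514
Net migration: Group 1 − 60 → 2844; Group 2 − 10 → 5115; Group 3 + 280 → 8319; Group 4 + 170 → 5804; Group 5 + 160 → 3674
End of period: [2844, 5115, 8319, 5804, 3674]
Period 2.
Births: 8319 × 0.28 = 2329 ; 5804 × 0.462 = 2681 — total 5010
Group 2: 2844 × 0.958 = 2725
Group 3: 5115 × 0.957 = 4895
Group 4: 8319 × 0.939 = 7812
Group 5: 5804 × 0.927 + 3674 × 0.587 = 5380 + 2157 = 7537
Net migration: Group 1 − 60 → 4950; Group 2 − 10 → 2715; Group 3 + 280 → 5175; Group 4 + 170 → 7982; Group 5 + 160 → 7697
End of period: [4950, 2715, 5175, 7982, 7697]
Total after period 2: 4950 + 2715 + 5175 + 7982 + 7697 = 28519

28519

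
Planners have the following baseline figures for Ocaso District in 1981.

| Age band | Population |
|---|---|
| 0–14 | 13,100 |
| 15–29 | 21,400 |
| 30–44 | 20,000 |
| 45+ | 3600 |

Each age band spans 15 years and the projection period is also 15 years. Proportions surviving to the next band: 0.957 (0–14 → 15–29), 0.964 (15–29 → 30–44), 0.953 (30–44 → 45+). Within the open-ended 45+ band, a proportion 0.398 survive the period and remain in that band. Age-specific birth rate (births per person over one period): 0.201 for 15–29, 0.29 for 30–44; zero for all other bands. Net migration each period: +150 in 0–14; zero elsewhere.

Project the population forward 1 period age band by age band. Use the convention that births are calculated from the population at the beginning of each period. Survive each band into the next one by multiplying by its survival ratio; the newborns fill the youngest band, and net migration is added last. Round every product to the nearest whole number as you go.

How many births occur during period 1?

Let band 1 be 0–14 through band 4 = 45+.
Period 1:
Births: 21400 × 0.201 = 4301, 20000 × 0.29 = 5800 → total 10101
Band 2: 13100 × 0.957 = 12537
Band 3: 21400 × 0.964 = 20630
Band 4: 20000 × 0.953 + 3600 × 0.398 = 19060 + 1433 = 20493
Net migration: Band 1 + 150 → 10251
End of period: [10251, 12537, 20630, 20493]

10101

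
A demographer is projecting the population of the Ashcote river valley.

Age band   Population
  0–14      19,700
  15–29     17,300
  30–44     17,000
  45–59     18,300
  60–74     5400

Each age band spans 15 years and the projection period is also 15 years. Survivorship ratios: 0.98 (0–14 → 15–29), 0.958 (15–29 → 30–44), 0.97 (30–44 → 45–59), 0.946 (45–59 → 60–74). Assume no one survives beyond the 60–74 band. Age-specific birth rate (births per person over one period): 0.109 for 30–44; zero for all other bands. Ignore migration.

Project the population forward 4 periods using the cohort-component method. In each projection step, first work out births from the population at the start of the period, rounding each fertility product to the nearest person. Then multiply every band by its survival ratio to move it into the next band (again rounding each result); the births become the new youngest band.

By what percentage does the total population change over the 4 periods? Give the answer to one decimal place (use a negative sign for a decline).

Let group 1 be 0–14 through group 5 = 60–74.
After projecting period 1:
Births: 17000 × 0.109 = 1853
Group 2: 19700 × 0.98 = 19306
Group 3: 17300 × 0.958 = 16573
Group 4: 17000 × 0.97 = 16490
Group 5: 18300 × 0.946 = 17312
End of period: [1853, 19306, 16573, 16490, 17312]
After projecting period 2:
Births: 16573 × 0.109 = 1806
Group 2: 1853 × 0.98 = 1816
Group 3: 19306 × 0.958 = 18495
Group 4: 16573 × 0.97 = 16076
Group 5: 16490 × 0.946 = 15600
End of period: [1806, 1816, 18495, 16076, 15600]
After projecting period 3:
Births: 18495 × 0.109 = 2016
Group 2: 1806 × 0.98 = 1770
Group 3: 1816 × 0.958 = 1740
Group 4: 18495 × 0.97 = 17940
Group 5: 16076 × 0.946 = 15208
End of period: [2016, 1770, 1740, 17940, 15208]
After projecting period 4:
Births: 1740 × 0.109 = 190
Group 2: 2016 × 0.98 = 1976
Group 3: 1770 × 0.958 = 1696
Group 4: 1740 × 0.97 = 1688
Group 5: 17940 × 0.946 = 16971
End of period: [190, 1976, 1696, 1688, 16971]
Total: 77700 → 22521; change = -55179; percentage change = -71.0%

-71.0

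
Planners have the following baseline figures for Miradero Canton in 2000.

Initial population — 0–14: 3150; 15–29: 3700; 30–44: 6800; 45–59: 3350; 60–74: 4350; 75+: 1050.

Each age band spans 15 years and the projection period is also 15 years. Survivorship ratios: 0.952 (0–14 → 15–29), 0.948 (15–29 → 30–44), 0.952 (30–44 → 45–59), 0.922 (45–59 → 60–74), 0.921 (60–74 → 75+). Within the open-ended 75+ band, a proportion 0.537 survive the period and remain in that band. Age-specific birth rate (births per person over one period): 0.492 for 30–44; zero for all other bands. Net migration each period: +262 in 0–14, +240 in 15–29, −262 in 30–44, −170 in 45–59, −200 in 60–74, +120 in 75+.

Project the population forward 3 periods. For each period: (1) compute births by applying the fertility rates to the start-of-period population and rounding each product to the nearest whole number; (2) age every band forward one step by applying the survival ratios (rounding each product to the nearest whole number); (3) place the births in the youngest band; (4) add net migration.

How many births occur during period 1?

Period 1:
Births: 6800 × 0.492 = 3346
15–29: 3150 × 0.952 = 2999
30–44: 3700 × 0.948 = 3508
45–59: 6800 × 0.952 = 6474
60–74: 3350 × 0.922 = 3089
75+: 4350 × 0.921 + 1050 × 0.537 = 4006 + 564 = 4570
Net migration: 0–14 + 262 → 3608; 15–29 + 240 → 3239; 30–44 − 262 → 3246; 45–59 − 170 → 6304; 60–74 − 200 → 2889; 75+ + 120 → 4690
Giving 3608 / 3239 / 3246 / 6304 / 2889 / 4690.

3346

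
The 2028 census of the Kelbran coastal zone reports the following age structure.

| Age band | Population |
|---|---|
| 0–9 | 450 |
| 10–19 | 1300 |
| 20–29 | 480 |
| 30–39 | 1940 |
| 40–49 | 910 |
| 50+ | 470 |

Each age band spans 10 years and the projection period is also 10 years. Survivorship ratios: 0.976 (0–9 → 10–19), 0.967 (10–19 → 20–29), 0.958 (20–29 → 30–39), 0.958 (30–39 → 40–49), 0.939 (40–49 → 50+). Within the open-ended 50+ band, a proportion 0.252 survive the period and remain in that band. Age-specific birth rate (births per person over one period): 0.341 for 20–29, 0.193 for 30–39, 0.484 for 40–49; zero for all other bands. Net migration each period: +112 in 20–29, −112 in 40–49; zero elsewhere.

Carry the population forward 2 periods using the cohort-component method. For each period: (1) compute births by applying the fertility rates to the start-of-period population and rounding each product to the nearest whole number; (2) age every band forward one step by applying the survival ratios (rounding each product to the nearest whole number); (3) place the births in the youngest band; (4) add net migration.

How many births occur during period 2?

Call the bands 1 to 6, youngest first.
After projecting period 1:
Births: 480 × 0.341 = 164  |  1940 × 0.193 = 374  |  910 × 0.484 = 440 → 978
Band 2: 450 × 0.976 = 439
Band 3: 1300 × 0.967 = 1257
Band 4: 480 × 0.958 = 460
Band 5: 1940 × 0.958 = 1859
Band 6: 910 × 0.939 + 470 × 0.252 = 854 + 118 = 972
Net migration: Band 3 + 112 → 1369; Band 5 − 112 → 1747
End of period: [978, 439, 1369, 460, 1747, 972]
After projecting period 2:
Births: 1369 × 0.341 = 467  |  460 × 0.193 = 89  |  1747 × 0.484 = 846 → 1402
Band 2: 978 × 0.976 = 955
Band 3: 439 × 0.967 = 425
Band 4: 1369 × 0.958 = 1312
Band 5: 460 × 0.958 = 441
Band 6: 1747 × 0.939 + 972 × 0.252 = 1640 + 245 = 1885
Net migration: Band 3 + 112 → 537; Band 5 − 112 → 329
End of period: [1402, 955, 537, 1312, 329, 1885]

1402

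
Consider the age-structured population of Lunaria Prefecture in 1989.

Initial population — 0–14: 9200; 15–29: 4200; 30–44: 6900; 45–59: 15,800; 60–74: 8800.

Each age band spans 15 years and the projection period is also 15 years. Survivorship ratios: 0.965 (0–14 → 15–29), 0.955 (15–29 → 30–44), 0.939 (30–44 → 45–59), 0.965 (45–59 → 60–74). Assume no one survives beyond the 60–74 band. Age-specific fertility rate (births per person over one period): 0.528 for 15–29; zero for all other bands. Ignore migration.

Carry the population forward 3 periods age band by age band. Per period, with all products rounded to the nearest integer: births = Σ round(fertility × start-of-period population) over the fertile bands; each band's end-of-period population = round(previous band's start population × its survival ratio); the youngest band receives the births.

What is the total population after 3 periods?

— Period 1 —
Births: 4200 × 0.528 = 2218
15–29: 9200 × 0.965 = 8878
30–44: 4200 × 0.955 = 4011
45–59: 6900 × 0.939 = 6479
60–74: 15800 × 0.965 = 15247
End of period: [2218, 8878, 4011, 6479, 15247]
— Period 2 —
Births: 8878 × 0.528 = 4688
15–29: 2218 × 0.965 = 2140
30–44: 8878 × 0.955 = 8478
45–59: 4011 × 0.939 = 3766
60–74: 6479 × 0.965 = 6252
End of period: [4688, 2140, 8478, 3766, 6252]
— Period 3 —
Births: 2140 × 0.528 = 1130
15–29: 4688 × 0.965 = 4524
30–44: 2140 × 0.955 = 2044
45–59: 8478 × 0.939 = 7961
60–74: 3766 × 0.965 = 3634
End of period: [1130, 4524, 2044, 7961, 3634]
Total after period 3: 1130 + 4524 + 2044 + 7961 + 3634 = 19293

19293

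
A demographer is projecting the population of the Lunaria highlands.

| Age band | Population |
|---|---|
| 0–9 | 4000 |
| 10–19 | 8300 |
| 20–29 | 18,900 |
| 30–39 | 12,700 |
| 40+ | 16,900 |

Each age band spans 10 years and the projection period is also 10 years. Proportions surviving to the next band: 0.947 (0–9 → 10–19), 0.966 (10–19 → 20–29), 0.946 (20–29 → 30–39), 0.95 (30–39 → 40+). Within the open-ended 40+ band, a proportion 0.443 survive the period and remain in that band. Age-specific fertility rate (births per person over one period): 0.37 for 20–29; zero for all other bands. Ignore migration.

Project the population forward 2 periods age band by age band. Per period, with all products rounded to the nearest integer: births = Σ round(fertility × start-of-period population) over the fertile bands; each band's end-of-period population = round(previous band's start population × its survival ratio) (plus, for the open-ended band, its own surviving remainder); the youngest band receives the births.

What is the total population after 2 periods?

46480

Let group 1 be 0–9 through group 5 = 40+.
After projecting period 1:
Births: 18900 × 0.37 = 6993
Group 2: 4000 × 0.947 = 3788
Group 3: 8300 × 0.966 = 8018
Group 4: 18900 × 0.946 = 17879
Group 5: 12700 × 0.95 + 16900 × 0.443 = 12065 + 7487 = 19552
Population now: 0–9=6993, 10–19=3788, 20–29=8018, 30–39=17879, 40+=19552
After projecting period 2:
Births: 8018 × 0.37 = 2967
Group 2: 6993 × 0.947 = 6622
Group 3: 3788 × 0.966 = 3659
Group 4: 8018 × 0.946 = 7585
Group 5: 17879 × 0.95 + 19552 × 0.443 = 16985 + 8662 = 25647
Population now: 0–9=2967, 10–19=6622, 20–29=3659, 30–39=7585, 40+=25647
Total after period 2: 2967 + 6622 + 3659 + 7585 + 25647 = 46480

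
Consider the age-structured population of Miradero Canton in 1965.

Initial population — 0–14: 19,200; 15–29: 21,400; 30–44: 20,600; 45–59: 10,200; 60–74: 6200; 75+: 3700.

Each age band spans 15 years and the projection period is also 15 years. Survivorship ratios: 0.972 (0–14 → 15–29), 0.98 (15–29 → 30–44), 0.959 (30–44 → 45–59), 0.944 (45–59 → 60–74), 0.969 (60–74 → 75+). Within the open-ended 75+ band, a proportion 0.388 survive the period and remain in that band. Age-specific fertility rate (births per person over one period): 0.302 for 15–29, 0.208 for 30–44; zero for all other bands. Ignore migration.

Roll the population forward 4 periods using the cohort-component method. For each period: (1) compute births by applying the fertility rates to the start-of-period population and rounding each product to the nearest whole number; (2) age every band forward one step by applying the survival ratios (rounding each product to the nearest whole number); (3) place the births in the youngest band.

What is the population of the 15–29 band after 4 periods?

6764

— Period 1 —
Births: 21400 * 0.302 = 6463 ; 20600 * 0.208 = 4285 → 10748
15–29: 19200 * 0.972 = 18662
30–44: 21400 * 0.98 = 20972
45–59: 20600 * 0.959 = 19755
60–74: 10200 * 0.944 = 9629
75+: 6200 * 0.969 + 3700 * 0.388 = 6008 + 1436 = 7444
Population now: 0–14=10748, 15–29=18662, 30–44=20972, 45–59=19755, 60–74=9629, 75+=7444
— Period 2 —
Births: 18662 * 0.302 = 5636 ; 20972 * 0.208 = 4362 → 9998
15–29: 10748 * 0.972 = 10447
30–44: 18662 * 0.98 = 18289
45–59: 20972 * 0.959 = 20112
60–74: 19755 * 0.944 = 18649
75+: 9629 * 0.969 + 7444 * 0.388 = 9331 + 2888 = 12219
Population now: 0–14=9998, 15–29=10447, 30–44=18289, 45–59=20112, 60–74=18649, 75+=12219
— Period 3 —
Births: 10447 * 0.302 = 3155 ; 18289 * 0.208 = 3804 → 6959
15–29: 9998 * 0.972 = 9718
30–44: 10447 * 0.98 = 10238
45–59: 18289 * 0.959 = 17539
60–74: 20112 * 0.944 = 18986
75+: 18649 * 0.969 + 12219 * 0.388 = 18071 + 4741 = 22812
Population now: 0–14=6959, 15–29=9718, 30–44=10238, 45–59=17539, 60–74=18986, 75+=22812
— Period 4 —
Births: 9718 * 0.302 = 2935 ; 10238 * 0.208 = 2130 → 5065
15–29: 6959 * 0.972 = 6764
30–44: 9718 * 0.98 = 9524
45–59: 10238 * 0.959 = 9818
60–74: 17539 * 0.944 = 16557
75+: 18986 * 0.969 + 22812 * 0.388 = 18397 + 8851 = 27248
Population now: 0–14=5065, 15–29=6764, 30–44=9524, 45–59=9818, 60–74=16557, 75+=27248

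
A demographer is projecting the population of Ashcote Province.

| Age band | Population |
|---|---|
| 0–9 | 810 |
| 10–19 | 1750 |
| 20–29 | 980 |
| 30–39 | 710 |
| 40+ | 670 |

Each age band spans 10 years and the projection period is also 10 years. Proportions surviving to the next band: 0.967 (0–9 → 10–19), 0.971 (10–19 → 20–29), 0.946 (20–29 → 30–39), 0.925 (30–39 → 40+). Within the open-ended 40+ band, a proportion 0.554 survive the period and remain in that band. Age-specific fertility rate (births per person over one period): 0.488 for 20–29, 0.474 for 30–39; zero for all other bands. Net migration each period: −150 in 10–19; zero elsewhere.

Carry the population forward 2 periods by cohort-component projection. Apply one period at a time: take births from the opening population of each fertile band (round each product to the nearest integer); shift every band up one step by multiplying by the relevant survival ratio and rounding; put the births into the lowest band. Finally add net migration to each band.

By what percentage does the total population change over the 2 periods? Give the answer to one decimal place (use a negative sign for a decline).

12.9

Period 1:
Births: 980 * 0.488 = 478, 710 * 0.474 = 337 — total 815
10–19: 810 * 0.967 = 783
20–29: 1750 * 0.971 = 1699
30–39: 980 * 0.946 = 927
40+: 710 * 0.925 + 670 * 0.554 = 657 + 371 = 1028
Net migration: 10–19 − 150 → 633
Population now: 0–9=815, 10–19=633, 20–29=1699, 30–39=927, 40+=1028
Period 2:
Births: 1699 * 0.488 = 829, 927 * 0.474 = 439 — total 1268
10–19: 815 * 0.967 = 788
20–29: 633 * 0.971 = 615
30–39: 1699 * 0.946 = 1607
40+: 927 * 0.925 + 1028 * 0.554 = 857 + 570 = 1427
Net migration: 10–19 − 150 → 638
Population now: 0–9=1268, 10–19=638, 20–29=615, 30–39=1607, 40+=1427
Total: 4920 → 5555; change = 635; percentage change = 12.9%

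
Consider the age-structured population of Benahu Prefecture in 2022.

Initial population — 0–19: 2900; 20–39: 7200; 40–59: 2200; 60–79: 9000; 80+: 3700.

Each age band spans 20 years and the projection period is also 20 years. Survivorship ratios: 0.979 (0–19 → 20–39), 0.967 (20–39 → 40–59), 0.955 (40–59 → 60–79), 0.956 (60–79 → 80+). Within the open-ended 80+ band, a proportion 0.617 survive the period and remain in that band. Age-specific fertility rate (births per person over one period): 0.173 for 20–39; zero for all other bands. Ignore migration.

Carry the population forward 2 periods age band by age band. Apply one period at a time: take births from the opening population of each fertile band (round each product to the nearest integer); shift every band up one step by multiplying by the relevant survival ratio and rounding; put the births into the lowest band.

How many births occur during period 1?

1246

(Groups numbered youngest = 1 to oldest = 5.)
— Period 1 —
Births: 7200 × 0.173 = 1246
Group 2: 2900 × 0.979 = 2839
Group 3: 7200 × 0.967 = 6962
Group 4: 2200 × 0.955 = 2101
Group 5: 9000 × 0.956 + 3700 × 0.617 = 8604 + 2283 = 10887
End of period: [1246, 2839, 6962, 2101, 10887]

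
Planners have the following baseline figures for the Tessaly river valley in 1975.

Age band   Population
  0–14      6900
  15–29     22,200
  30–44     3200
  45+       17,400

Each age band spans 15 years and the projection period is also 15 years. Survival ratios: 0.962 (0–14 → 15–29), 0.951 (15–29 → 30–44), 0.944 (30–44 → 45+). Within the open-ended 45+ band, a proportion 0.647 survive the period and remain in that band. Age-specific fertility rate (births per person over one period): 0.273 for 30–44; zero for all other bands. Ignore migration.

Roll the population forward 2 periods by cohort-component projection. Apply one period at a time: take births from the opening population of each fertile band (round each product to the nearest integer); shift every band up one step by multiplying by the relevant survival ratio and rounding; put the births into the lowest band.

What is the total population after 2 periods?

Numbering the groups 1..4 from youngest to oldest:
Period 1:
Births: 3200 × 0.273 = 874
Group 2: 6900 × 0.962 = 6638
Group 3: 22200 × 0.951 = 21112
Group 4: 3200 × 0.944 + 17400 × 0.647 = 3021 + 11258 = 14279
→ [874, 6638, 21112, 14279]
Period 2:
Births: 21112 × 0.273 = 5764
Group 2: 874 × 0.962 = 841
Group 3: 6638 × 0.951 = 6313
Group 4: 21112 × 0.944 + 14279 × 0.647 = 19930 + 9239 = 29169
→ [5764, 841, 6313, 29169]
Total after period 2: 5764 + 841 + 6313 + 29169 = 42087

42087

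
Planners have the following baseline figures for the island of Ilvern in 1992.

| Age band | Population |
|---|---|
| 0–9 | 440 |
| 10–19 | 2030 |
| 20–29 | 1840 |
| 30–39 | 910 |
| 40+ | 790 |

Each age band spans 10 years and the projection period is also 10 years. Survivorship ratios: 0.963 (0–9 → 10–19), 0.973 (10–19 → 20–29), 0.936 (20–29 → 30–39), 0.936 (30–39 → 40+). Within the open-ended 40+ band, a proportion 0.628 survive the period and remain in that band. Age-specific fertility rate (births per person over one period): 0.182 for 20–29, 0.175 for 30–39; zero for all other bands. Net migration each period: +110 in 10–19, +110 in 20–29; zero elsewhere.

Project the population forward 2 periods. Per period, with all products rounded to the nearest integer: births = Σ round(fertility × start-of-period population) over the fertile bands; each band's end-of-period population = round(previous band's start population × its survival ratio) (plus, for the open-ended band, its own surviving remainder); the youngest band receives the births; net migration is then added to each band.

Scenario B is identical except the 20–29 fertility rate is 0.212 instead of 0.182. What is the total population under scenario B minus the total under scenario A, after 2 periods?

116

[period 1]
Births: 1840 × 0.182 = 335, 910 × 0.175 = 159 — total 494
10–19: 440 × 0.963 = 424
20–29: 2030 × 0.973 = 1975
30–39: 1840 × 0.936 = 1722
40+: 910 × 0.936 + 790 × 0.628 = 852 + 496 = 1348
Net migration: 10–19 + 110 → 534; 20–29 + 110 → 2085
End of period: [494, 534, 2085, 1722, 1348]
[period 2]
Births: 2085 × 0.182 = 379, 1722 × 0.175 = 301 — total 680
10–19: 494 × 0.963 = 476
20–29: 534 × 0.973 = 520
30–39: 2085 × 0.936 = 1952
40+: 1722 × 0.936 + 1348 × 0.628 = 1612 + 847 = 2459
Net migration: 10–19 + 110 → 586; 20–29 + 110 → 630
End of period: [680, 586, 630, 1952, 2459]
Scenario A total after 2 periods: 6307
Scenario B projection —
[period 1]
Births: 1840 × 0.212 = 390, 910 × 0.175 = 159 — total 549
10–19: 440 × 0.963 = 424
20–29: 2030 × 0.973 = 1975
30–39: 1840 × 0.936 = 1722
40+: 910 × 0.936 + 790 × 0.628 = 852 + 496 = 1348
Net migration: 10–19 + 110 → 534; 20–29 + 110 → 2085
End of period: [549, 534, 2085, 1722, 1348]
[period 2]
Births: 2085 × 0.212 = 442, 1722 × 0.175 = 301 — total 743
10–19: 549 × 0.963 = 529
20–29: 534 × 0.973 = 520
30–39: 2085 × 0.936 = 1952
40+: 1722 × 0.936 + 1348 × 0.628 = 1612 + 847 = 2459
Net migration: 10–19 + 110 → 639; 20–29 + 110 → 630
End of period: [743, 639, 630, 1952, 2459]
Scenario B total after 2 periods: 6423
Difference B − A = 6423 − 6307 = 116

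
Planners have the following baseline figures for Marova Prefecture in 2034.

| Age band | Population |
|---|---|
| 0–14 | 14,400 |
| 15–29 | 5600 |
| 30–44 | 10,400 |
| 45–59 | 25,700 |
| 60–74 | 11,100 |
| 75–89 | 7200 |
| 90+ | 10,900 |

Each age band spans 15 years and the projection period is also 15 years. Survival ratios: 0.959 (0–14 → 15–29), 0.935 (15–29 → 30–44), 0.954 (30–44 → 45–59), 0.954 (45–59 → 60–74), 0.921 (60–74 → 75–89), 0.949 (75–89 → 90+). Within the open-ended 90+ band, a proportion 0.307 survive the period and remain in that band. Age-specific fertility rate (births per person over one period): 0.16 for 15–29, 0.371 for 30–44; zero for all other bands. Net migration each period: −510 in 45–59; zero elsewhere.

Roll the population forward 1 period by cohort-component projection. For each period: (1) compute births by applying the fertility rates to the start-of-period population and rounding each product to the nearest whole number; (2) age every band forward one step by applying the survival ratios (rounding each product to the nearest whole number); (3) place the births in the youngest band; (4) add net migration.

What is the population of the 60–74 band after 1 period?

24518

— Period 1 —
Births: 5600 × 0.16 = 896  |  10400 × 0.371 = 3858 → total 4754
15–29: 14400 × 0.959 = 13810
30–44: 5600 × 0.935 = 5236
45–59: 10400 × 0.954 = 9922
60–74: 25700 × 0.954 = 24518
75–89: 11100 × 0.921 = 10223
90+: 7200 × 0.949 + 10900 × 0.307 = 6833 + 3346 = 10179
Net migration: 45–59 − 510 → 9412
End of period: [4754, 13810, 5236, 9412, 24518, 10223, 10179]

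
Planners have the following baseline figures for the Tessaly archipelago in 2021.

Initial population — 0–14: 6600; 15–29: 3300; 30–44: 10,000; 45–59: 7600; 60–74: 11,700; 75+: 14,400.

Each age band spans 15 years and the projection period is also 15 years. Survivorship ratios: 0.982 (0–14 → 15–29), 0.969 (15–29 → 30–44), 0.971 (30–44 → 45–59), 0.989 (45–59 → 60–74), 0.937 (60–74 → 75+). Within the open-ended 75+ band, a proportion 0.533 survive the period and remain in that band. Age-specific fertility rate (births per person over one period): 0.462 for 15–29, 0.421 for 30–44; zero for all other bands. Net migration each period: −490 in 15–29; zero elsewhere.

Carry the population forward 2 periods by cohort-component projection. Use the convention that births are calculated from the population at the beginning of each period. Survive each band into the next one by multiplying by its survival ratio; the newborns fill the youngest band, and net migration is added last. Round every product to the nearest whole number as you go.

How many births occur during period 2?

After projecting period 1:
Births: 3300 * 0.462 = 1525  |  10000 * 0.421 = 4210 → total 5735
15–29: 6600 * 0.982 = 6481
30–44: 3300 * 0.969 = 3198
45–59: 10000 * 0.971 = 9710
60–74: 7600 * 0.989 = 7516
75+: 11700 * 0.937 + 14400 * 0.533 = 10963 + 7675 = 18638
Net migration: 15–29 − 490 → 5991
Giving 5735 / 5991 / 3198 / 9710 / 7516 / 18638.
After projecting period 2:
Births: 5991 * 0.462 = 2768  |  3198 * 0.421 = 1346 → total 4114
15–29: 5735 * 0.982 = 5632
30–44: 5991 * 0.969 = 5805
45–59: 3198 * 0.971 = 3105
60–74: 9710 * 0.989 = 9603
75+: 7516 * 0.937 + 18638 * 0.533 = 7042 + 9934 = 16976
Net migration: 15–29 − 490 → 5142
Giving 4114 / 5142 / 5805 / 3105 / 9603 / 16976.

4114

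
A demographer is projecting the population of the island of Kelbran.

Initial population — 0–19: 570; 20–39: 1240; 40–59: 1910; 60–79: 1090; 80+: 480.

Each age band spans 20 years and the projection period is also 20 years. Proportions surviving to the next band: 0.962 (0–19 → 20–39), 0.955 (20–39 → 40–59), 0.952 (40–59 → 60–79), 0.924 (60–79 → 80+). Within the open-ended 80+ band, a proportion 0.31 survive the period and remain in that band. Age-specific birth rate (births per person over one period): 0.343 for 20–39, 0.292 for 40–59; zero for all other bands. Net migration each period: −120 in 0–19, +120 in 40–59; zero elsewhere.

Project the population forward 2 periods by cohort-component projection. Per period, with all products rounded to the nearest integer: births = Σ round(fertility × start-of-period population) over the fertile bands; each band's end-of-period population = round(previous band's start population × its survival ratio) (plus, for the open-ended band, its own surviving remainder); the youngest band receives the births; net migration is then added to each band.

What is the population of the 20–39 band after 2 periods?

— Period 1 —
Births: 1240 × 0.343 = 425, 1910 × 0.292 = 558 ⇒ total 983
20–39: 570 × 0.962 = 548
40–59: 1240 × 0.955 = 1184
60–79: 1910 × 0.952 = 1818
80+: 1090 × 0.924 + 480 × 0.31 = 1007 + 149 = 1156
Net migration: 0–19 − 120 → 863; 40–59 + 120 → 1304
Population now: 0–19=863, 20–39=548, 40–59=1304, 60–79=1818, 80+=1156
— Period 2 —
Births: 548 × 0.343 = 188, 1304 × 0.292 = 381 ⇒ total 569
20–39: 863 × 0.962 = 830
40–59: 548 × 0.955 = 523
60–79: 1304 × 0.952 = 1241
80+: 1818 × 0.924 + 1156 × 0.31 = 1680 + 358 = 2038
Net migration: 0–19 − 120 → 449; 40–59 + 120 → 643
Population now: 0–19=449, 20–39=830, 40–59=643, 60–79=1241, 80+=2038

830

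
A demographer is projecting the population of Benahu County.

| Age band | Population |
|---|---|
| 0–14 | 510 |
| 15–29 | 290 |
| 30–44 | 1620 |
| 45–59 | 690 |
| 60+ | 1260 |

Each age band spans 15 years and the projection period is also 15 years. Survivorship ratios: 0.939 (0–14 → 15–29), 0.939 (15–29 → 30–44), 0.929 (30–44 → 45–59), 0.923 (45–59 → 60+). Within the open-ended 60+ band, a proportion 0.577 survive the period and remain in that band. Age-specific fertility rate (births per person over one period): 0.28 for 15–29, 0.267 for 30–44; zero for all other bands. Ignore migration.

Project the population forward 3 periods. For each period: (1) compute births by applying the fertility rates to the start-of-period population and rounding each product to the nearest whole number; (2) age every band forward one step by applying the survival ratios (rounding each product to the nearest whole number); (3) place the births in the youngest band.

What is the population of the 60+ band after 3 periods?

1490

Call the groups 1 to 5, youngest first.
After projecting period 1:
Births: 290 × 0.28 = 81 ; 1620 × 0.267 = 433 — total 514
Group 2: 510 × 0.939 = 479
Group 3: 290 × 0.939 = 272
Group 4: 1620 × 0.929 = 1505
Group 5: 690 × 0.923 + 1260 × 0.577 = 637 + 727 = 1364
Giving 514 / 479 / 272 / 1505 / 1364.
After projecting period 2:
Births: 479 × 0.28 = 134 ; 272 × 0.267 = 73 — total 207
Group 2: 514 × 0.939 = 483
Group 3: 479 × 0.939 = 450
Group 4: 272 × 0.929 = 253
Group 5: 1505 × 0.923 + 1364 × 0.577 = 1389 + 787 = 2176
Giving 207 / 483 / 450 / 253 / 2176.
After projecting period 3:
Births: 483 × 0.28 = 135 ; 450 × 0.267 = 120 — total 255
Group 2: 207 × 0.939 = 194
Group 3: 483 × 0.939 = 454
Group 4: 450 × 0.929 = 418
Group 5: 253 × 0.923 + 2176 × 0.577 = 234 + 1256 = 1490
Giving 255 / 194 / 454 / 418 / 1490.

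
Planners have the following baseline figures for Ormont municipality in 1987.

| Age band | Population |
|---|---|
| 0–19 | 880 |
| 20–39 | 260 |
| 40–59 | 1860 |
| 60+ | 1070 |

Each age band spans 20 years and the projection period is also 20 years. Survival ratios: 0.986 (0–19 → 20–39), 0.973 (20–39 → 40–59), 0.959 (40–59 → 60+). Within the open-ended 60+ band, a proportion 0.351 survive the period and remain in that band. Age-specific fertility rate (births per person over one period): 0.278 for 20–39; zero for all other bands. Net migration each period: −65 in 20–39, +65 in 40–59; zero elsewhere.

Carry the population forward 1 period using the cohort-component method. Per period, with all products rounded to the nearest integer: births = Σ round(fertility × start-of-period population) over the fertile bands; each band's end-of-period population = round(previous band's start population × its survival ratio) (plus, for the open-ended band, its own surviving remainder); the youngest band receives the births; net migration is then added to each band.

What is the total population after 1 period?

(Groups numbered youngest = 1 to oldest = 4.)
Period 1:
Births: 260 × 0.278 = 72
Group 2: 880 × 0.986 = 868
Group 3: 260 × 0.973 = 253
Group 4: 1860 × 0.959 + 1070 × 0.351 = 1784 + 376 = 2160
Net migration: Group 2 − 65 → 803; Group 3 + 65 → 318
→ [72, 803, 318, 2160]
Total after period 1: 72 + 803 + 318 + 2160 = 3353

3353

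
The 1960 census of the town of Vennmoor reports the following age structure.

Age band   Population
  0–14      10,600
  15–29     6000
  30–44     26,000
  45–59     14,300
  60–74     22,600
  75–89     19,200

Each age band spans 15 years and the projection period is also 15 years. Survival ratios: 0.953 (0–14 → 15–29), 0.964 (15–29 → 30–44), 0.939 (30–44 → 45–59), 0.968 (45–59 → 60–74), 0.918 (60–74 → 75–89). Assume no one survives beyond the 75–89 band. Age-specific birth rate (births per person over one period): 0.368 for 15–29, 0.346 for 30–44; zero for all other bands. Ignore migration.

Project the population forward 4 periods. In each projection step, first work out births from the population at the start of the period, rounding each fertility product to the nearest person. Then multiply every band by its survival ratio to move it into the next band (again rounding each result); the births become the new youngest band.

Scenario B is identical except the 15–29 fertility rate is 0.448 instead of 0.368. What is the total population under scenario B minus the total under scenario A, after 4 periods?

3099

After projecting period 1:
Births: 6000 × 0.368 = 2208, 26000 × 0.346 = 8996 — total 11204
15–29: 10600 × 0.953 = 10102
30–44: 6000 × 0.964 = 5784
45–59: 26000 × 0.939 = 24414
60–74: 14300 × 0.968 = 13842
75–89: 22600 × 0.918 = 20747
Population now: 0–14=11204, 15–29=10102, 30–44=5784, 45–59=24414, 60–74=13842, 75–89=20747
After projecting period 2:
Births: 10102 × 0.368 = 3718, 5784 × 0.346 = 2001 — total 5719
15–29: 11204 × 0.953 = 10677
30–44: 10102 × 0.964 = 9738
45–59: 5784 × 0.939 = 5431
60–74: 24414 × 0.968 = 23633
75–89: 13842 × 0.918 = 12707
Population now: 0–14=5719, 15–29=10677, 30–44=9738, 45–59=5431, 60–74=23633, 75–89=12707
After projecting period 3:
Births: 10677 × 0.368 = 3929, 9738 × 0.346 = 3369 — total 7298
15–29: 5719 × 0.953 = 5450
30–44: 10677 × 0.964 = 10293
45–59: 9738 × 0.939 = 9144
60–74: 5431 × 0.968 = 5257
75–89: 23633 × 0.918 = 21695
Population now: 0–14=7298, 15–29=5450, 30–44=10293, 45–59=9144, 60–74=5257, 75–89=21695
After projecting period 4:
Births: 5450 × 0.368 = 2006, 10293 × 0.346 = 3561 — total 5567
15–29: 7298 × 0.953 = 6955
30–44: 5450 × 0.964 = 5254
45–59: 10293 × 0.939 = 9665
60–74: 9144 × 0.968 = 8851
75–89: 5257 × 0.918 = 4826
Population now: 0–14=5567, 15–29=6955, 30–44=5254, 45–59=9665, 60–74=8851, 75–89=4826
Scenario A total after 4 periods: 41118
Scenario B projection —
After projecting period 1:
Births: 6000 × 0.448 = 2688, 26000 × 0.346 = 8996 — total 11684
15–29: 10600 × 0.953 = 10102
30–44: 6000 × 0.964 = 5784
45–59: 26000 × 0.939 = 24414
60–74: 14300 × 0.968 = 13842
75–89: 22600 × 0.918 = 20747
Population now: 0–14=11684, 15–29=10102, 30–44=5784, 45–59=24414, 60–74=13842, 75–89=20747
After projecting period 2:
Births: 10102 × 0.448 = 4526, 5784 × 0.346 = 2001 — total 6527
15–29: 11684 × 0.953 = 11135
30–44: 10102 × 0.964 = 9738
45–59: 5784 × 0.939 = 5431
60–74: 24414 × 0.968 = 23633
75–89: 13842 × 0.918 = 12707
Population now: 0–14=6527, 15–29=11135, 30–44=9738, 45–59=5431, 60–74=23633, 75–89=12707
After projecting period 3:
Births: 11135 × 0.448 = 4988, 9738 × 0.346 = 3369 — total 8357
15–29: 6527 × 0.953 = 6220
30–44: 11135 × 0.964 = 10734
45–59: 9738 × 0.939 = 9144
60–74: 5431 × 0.968 = 5257
75–89: 23633 × 0.918 = 21695
Population now: 0–14=8357, 15–29=6220, 30–44=10734, 45–59=9144, 60–74=5257, 75–89=21695
After projecting period 4:
Births: 6220 × 0.448 = 2787, 10734 × 0.346 = 3714 — total 6501
15–29: 8357 × 0.953 = 7964
30–44: 6220 × 0.964 = 5996
45–59: 10734 × 0.939 = 10079
60–74: 9144 × 0.968 = 8851
75–89: 5257 × 0.918 = 4826
Population now: 0–14=6501, 15–29=7964, 30–44=5996, 45–59=10079, 60–74=8851, 75–89=4826
Scenario B total after 4 periods: 44217
Difference B − A = 44217 − 41118 = 3099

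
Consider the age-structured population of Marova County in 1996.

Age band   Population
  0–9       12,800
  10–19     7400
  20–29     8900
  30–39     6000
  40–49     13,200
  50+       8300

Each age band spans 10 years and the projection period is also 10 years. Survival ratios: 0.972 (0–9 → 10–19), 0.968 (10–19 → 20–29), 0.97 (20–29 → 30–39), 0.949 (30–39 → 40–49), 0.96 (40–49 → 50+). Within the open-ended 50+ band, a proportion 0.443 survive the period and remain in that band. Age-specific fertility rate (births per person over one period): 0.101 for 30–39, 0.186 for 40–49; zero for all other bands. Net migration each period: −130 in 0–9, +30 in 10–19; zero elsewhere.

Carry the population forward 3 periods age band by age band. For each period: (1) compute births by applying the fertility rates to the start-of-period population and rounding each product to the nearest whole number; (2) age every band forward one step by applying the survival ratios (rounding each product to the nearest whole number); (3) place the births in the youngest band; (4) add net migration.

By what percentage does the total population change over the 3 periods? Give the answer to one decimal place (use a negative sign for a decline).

Period 1:
Births: 6000 * 0.101 = 606, 13200 * 0.186 = 2455 → total 3061
10–19: 12800 * 0.972 = 12442
20–29: 7400 * 0.968 = 7163
30–39: 8900 * 0.97 = 8633
40–49: 6000 * 0.949 = 5694
50+: 13200 * 0.96 + 8300 * 0.443 = 12672 + 3677 = 16349
Net migration: 0–9 − 130 → 2931; 10–19 + 30 → 12472
→ [2931, 12472, 7163, 8633, 5694, 16349]
Period 2:
Births: 8633 * 0.101 = 872, 5694 * 0.186 = 1059 → total 1931
10–19: 2931 * 0.972 = 2849
20–29: 12472 * 0.968 = 12073
30–39: 7163 * 0.97 = 6948
40–49: 8633 * 0.949 = 8193
50+: 5694 * 0.96 + 16349 * 0.443 = 5466 + 7243 = 12709
Net migration: 0–9 − 130 → 1801; 10–19 + 30 → 2879
→ [1801, 2879, 12073, 6948, 8193, 12709]
Period 3:
Births: 6948 * 0.101 = 702, 8193 * 0.186 = 1524 → total 2226
10–19: 1801 * 0.972 = 1751
20–29: 2879 * 0.968 = 2787
30–39: 12073 * 0.97 = 11711
40–49: 6948 * 0.949 = 6594
50+: 8193 * 0.96 + 12709 * 0.443 = 7865 + 5630 = 13495
Net migration: 0–9 − 130 → 2096; 10–19 + 30 → 1781
→ [2096, 1781, 2787, 11711, 6594, 13495]
Total: 56600 → 38464; change = -18136; percentage change = -32.0%

-32.0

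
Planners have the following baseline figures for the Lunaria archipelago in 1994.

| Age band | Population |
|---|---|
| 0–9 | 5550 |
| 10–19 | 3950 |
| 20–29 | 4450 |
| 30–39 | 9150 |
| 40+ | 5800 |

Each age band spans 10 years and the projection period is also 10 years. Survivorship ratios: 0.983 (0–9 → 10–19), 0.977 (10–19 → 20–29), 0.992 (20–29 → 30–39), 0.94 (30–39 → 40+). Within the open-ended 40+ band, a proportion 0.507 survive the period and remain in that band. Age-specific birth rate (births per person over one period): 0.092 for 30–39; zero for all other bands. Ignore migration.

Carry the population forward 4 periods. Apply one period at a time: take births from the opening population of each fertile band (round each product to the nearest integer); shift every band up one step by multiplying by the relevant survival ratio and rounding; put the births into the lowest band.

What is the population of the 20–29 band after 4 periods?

Period 1.
Births: 9150 × 0.092 = 842
10–19: 5550 × 0.983 = 5456
20–29: 3950 × 0.977 = 3859
30–39: 4450 × 0.992 = 4414
40+: 9150 × 0.94 + 5800 × 0.507 = 8601 + 2941 = 11542
Giving 842 / 5456 / 3859 / 4414 / 11542.
Period 2.
Births: 4414 × 0.092 = 406
10–19: 842 × 0.983 = 828
20–29: 5456 × 0.977 = 5331
30–39: 3859 × 0.992 = 3828
40+: 4414 × 0.94 + 11542 × 0.507 = 4149 + 5852 = 10001
Giving 406 / 828 / 5331 / 3828 / 10001.
Period 3.
Births: 3828 × 0.092 = 352
10–19: 406 × 0.983 = 399
20–29: 828 × 0.977 = 809
30–39: 5331 × 0.992 = 5288
40+: 3828 × 0.94 + 10001 × 0.507 = 3598 + 5071 = 8669
Giving 352 / 399 / 809 / 5288 / 8669.
Period 4.
Births: 5288 × 0.092 = 486
10–19: 352 × 0.983 = 346
20–29: 399 × 0.977 = 390
30–39: 809 × 0.992 = 803
40+: 5288 × 0.94 + 8669 × 0.507 = 4971 + 4395 = 9366
Giving 486 / 346 / 390 / 803 / 9366.

390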